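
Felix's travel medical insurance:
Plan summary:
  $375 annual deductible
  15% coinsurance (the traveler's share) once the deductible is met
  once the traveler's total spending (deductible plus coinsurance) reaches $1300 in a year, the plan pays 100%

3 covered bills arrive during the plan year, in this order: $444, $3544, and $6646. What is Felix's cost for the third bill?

$383.05

Bill 1, $444: $375 finishes the deductible; $69 goes to coinsurance; coinsurance $69 × 15% = $10.35. Traveler pays $385.35; OOP now $385.35.
Bill 2, $3544: deductible met; 15% of $3544 = $531.60. Cost to traveler: $531.60. OOP to date $916.95.
Bill 3, $6646: 15% coinsurance on $6646 = $996.90. That would push OOP to $1913.85, over the $1300 cap, so traveler pays $1300 − $916.95 = $383.05.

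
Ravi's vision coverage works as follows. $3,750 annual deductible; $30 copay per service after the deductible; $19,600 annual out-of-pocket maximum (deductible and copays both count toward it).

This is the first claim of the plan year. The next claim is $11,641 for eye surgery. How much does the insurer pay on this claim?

$7,861

Deductible not yet touched, so the first $3,750 of the bill goes to the deductible.
That leaves $11,641 − $3,750 = $7,891 for the copay.
Copay on this service: $30.
So the member owes $3,750 + $30 = $3,780 before any cap.
Year-to-date out-of-pocket becomes $0 + $3,780 = $3,780, still under the $19,600 maximum, so no cap applies.
The plan picks up $11,641 − $3,780 = $7,861.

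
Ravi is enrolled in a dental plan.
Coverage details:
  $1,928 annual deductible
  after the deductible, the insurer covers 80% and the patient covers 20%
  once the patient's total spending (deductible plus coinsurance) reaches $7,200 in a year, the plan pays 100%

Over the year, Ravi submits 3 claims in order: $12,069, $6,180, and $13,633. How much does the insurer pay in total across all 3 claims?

Claim 1 ($12,069): deductible takes $1,928, $10,141 remains; 20% of $10,141 = $2,028.20. Cost to patient: $3,956.20. OOP to date $3,956.20. Insurer: $12,069 − $3,956.20 = $8,112.80.
Claim 2 ($6,180): 20% coinsurance on $6,180 = $1,236. Patient owes $1,236 (running OOP $5,192.20). Plan pays $6,180 − $1,236 = $4,944.
Claim 3 ($13,633): deductible met; 20% of $13,633 = $2,726.60. That would push OOP to $7,918.80, over the $7,200 cap, so patient pays $7,200 − $5,192.20 = $2,007.80. Plan pays $13,633 − $2,007.80 = $11,625.20.
Insurer total: $8,112.80 + $4,944 + $11,625.20 = $24,682.

$24,682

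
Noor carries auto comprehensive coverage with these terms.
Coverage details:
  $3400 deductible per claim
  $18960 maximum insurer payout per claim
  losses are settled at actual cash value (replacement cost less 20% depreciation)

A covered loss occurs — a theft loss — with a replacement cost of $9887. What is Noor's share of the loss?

At 20% depreciation, ACV = $9887 − $1977.40 = $7909.60.
Subtract the deductible: $7909.60 − $3400 = $4509.60.
That's under the $18960 cap, so the insurer reimburses the full $4509.60.
Out of pocket: $9887 − $4509.60 = $5377.40.

$5377.40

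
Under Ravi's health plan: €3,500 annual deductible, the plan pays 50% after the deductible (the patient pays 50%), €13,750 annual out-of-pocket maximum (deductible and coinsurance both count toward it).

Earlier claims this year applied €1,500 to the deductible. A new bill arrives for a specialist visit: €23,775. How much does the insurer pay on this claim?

€11,525

€1,500 of the €3,500 deductible is already met, leaving €2,000.
The remaining €21,775 (= €23,775 − €2,000) moves to coinsurance.
Coinsurance: €21,775 × 50% = €10,887.50.
That puts the patient's cost at €2,000 + €10,887.50 = €12,887.50 before any cap.
Year-to-date out-of-pocket would reach €1,500 + €12,887.50 = €14,387.50, above the €13,750 maximum, so the patient pays only €13,750 − €1,500 = €12,250.
Insurer pays the balance: €23,775 − €12,250 = €11,525.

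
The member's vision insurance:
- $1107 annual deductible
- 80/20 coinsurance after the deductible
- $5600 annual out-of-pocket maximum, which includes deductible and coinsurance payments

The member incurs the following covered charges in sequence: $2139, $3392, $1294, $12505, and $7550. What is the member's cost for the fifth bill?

Claim 1 ($2139): $1107 to deductible, leaving $1032; member's 20% is $206.40. Cost to member: $1313.40. OOP to date $1313.40.
Claim 2 ($3392): deductible met; 20% of $3392 = $678.40. Member owes $678.40 (running OOP $1991.80).
Claim 3 ($1294): 20% coinsurance on $1294 = $258.80. Member owes $258.80 (running OOP $2250.60).
Claim 4 ($12505): deductible already satisfied, so member's share is 20% × $12505 = $2501. Member owes $2501 (running OOP $4751.60).
Claim 5 ($7550): 20% coinsurance on $7550 = $1510. That would push OOP to $6261.60, over the $5600 cap, so member pays $5600 − $4751.60 = $848.40.

$848.40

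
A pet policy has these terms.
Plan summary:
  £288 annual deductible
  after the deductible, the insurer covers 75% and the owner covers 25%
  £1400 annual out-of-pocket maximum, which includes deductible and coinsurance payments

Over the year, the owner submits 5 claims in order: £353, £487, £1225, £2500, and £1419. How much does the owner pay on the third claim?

£306.25

Claim 1 (£353): £288 to deductible, leaving £65; owner's 25% is £16.25. Owner owes £304.25 (running OOP £304.25).
Claim 2 (£487): deductible met; 25% of £487 = £121.75. Owner owes £121.75 (running OOP £426).
Claim 3 (£1225): deductible already satisfied, so owner's share is 25% × £1225 = £306.25. Owner pays £306.25; OOP now £732.25.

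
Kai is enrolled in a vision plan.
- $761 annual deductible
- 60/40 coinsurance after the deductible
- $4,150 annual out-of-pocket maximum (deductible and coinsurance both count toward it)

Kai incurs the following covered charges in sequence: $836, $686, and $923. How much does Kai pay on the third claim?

#1 ($836): $761 to deductible, leaving $75; 40% of $75 = $30. Cost to member: $791. OOP to date $791.
#2 ($686): deductible met; 40% of $686 = $274.40. Member pays $274.40; OOP now $1,065.40.
#3 ($923): deductible met; 40% of $923 = $369.20. Member owes $369.20 (running OOP $1,434.60).

$369.20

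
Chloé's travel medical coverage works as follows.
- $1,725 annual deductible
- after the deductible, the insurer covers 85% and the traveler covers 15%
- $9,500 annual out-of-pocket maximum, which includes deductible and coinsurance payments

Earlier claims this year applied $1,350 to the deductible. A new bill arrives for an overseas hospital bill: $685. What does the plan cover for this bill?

$263.50

Deductible still to meet: $1,725 − $1,350 = $375.
After the $375 deductible portion, $685 − $375 = $310 is subject to coinsurance.
Traveler's 15% share of $310 is $46.50.
Traveler responsibility before any cap: $375 + $46.50 = $421.50.
Total out-of-pocket so far would be $1,350 + $421.50 = $1,771.50, below the $9,500 cap — no reduction.
Insurer pays the balance: $685 − $421.50 = $263.50.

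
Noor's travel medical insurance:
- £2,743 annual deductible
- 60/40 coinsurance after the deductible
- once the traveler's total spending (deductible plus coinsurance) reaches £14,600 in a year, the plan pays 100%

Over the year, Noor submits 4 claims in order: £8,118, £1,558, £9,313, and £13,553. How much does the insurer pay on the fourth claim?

£8,194.40

#1 (£8,118): £2,743 finishes the deductible; £5,375 goes to coinsurance; traveler's 40% is £2,150. Traveler owes £4,893 (running OOP £4,893). Plan pays £8,118 − £4,893 = £3,225.
#2 (£1,558): deductible already satisfied, so traveler's share is 40% × £1,558 = £623.20. Traveler owes £623.20 (running OOP £5,516.20). Plan pays £1,558 − £623.20 = £934.80.
#3 (£9,313): 40% coinsurance on £9,313 = £3,725.20. Cost to traveler: £3,725.20. OOP to date £9,241.40. Insurer: £9,313 − £3,725.20 = £5,587.80.
#4 (£13,553): 40% coinsurance on £13,553 = £5,421.20. OOP would hit £14,662.60 > £14,600, so the cap limits the traveler to £14,600 − £9,241.40 = £5,358.60. Insurer: £13,553 − £5,358.60 = £8,194.40.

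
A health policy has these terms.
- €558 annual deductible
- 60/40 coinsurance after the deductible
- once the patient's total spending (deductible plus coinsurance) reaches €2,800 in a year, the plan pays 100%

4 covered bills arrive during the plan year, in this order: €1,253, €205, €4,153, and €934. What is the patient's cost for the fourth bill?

€220.80

Claim 1 (€1,253): deductible takes €558, €695 remains; patient's 40% is €278. Patient owes €836 (running OOP €836).
Claim 2 (€205): deductible met; 40% of €205 = €82. Cost to patient: €82. OOP to date €918.
Claim 3 (€4,153): deductible already satisfied, so patient's share is 40% × €4,153 = €1,661.20. Patient owes €1,661.20 (running OOP €2,579.20).
Claim 4 (€934): 40% coinsurance on €934 = €373.60. Adding that to €2,579.20 gives €2,952.80, past the €2,800 cap; patient pays only €2,800 − €2,579.20 = €220.80.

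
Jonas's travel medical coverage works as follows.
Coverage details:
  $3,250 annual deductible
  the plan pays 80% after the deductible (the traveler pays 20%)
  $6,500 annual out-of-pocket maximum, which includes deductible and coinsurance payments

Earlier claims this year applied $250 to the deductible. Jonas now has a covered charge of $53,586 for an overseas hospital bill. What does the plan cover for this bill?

Deductible still to meet: $3,250 − $250 = $3,000.
After the $3,000 deductible portion, $53,586 − $3,000 = $50,586 is subject to coinsurance.
20% of $50,586 = $10,117.20 falls to the traveler.
That puts the traveler's cost at $3,000 + $10,117.20 = $13,117.20 before any cap.
Year-to-date out-of-pocket would reach $250 + $13,117.20 = $13,367.20, above the $6,500 maximum, so the traveler pays only $6,500 − $250 = $6,250.
The insurer covers the remainder: $53,586 − $6,250 = $47,336.

$47,336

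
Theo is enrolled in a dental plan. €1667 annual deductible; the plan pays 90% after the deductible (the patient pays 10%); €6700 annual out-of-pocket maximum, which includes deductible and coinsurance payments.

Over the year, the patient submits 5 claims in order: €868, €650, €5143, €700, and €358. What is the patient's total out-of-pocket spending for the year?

€2272.20

Claim 1 (€868): all of it applies to the deductible. Cost to patient: €868. OOP to date €868.
Claim 2 (€650): entire amount goes to the deductible. Patient owes €650 (running OOP €1518).
Claim 3 (€5143): deductible takes €149, €4994 remains; 10% of €4994 = €499.40. Patient pays €648.40; OOP now €2166.40.
Claim 4 (€700): deductible met; 10% of €700 = €70. Cost to patient: €70. OOP to date €2236.40.
Claim 5 (€358): 10% coinsurance on €358 = €35.80. Patient pays €35.80; OOP now €2272.20.
Total paid by the patient: €868 + €650 + €648.40 + €70 + €35.80 = €2272.20.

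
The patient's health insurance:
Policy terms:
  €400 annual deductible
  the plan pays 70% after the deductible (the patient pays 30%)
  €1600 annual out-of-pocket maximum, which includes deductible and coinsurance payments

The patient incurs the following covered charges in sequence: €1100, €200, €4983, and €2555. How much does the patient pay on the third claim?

€930

Claim 1 — €1100: deductible takes €400, €700 remains; coinsurance €700 × 30% = €210. Cost to patient: €610. OOP to date €610.
Claim 2 — €200: 30% coinsurance on €200 = €60. Patient pays €60; OOP now €670.
Claim 3 — €4983: deductible already satisfied, so patient's share is 30% × €4983 = €1494.90. OOP would hit €2164.90 > €1600, so the cap limits the patient to €1600 − €670 = €930.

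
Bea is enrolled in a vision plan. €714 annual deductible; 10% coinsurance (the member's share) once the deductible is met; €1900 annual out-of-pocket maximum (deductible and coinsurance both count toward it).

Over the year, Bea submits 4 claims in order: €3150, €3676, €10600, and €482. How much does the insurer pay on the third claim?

#1 (€3150): deductible takes €714, €2436 remains; 10% of €2436 = €243.60. Member pays €957.60; OOP now €957.60. Plan pays €3150 − €957.60 = €2192.40.
#2 (€3676): deductible already satisfied, so member's share is 10% × €3676 = €367.60. Cost to member: €367.60. OOP to date €1325.20. Plan pays €3676 − €367.60 = €3308.40.
#3 (€10600): deductible met; 10% of €10600 = €1060. Adding that to €1325.20 gives €2385.20, past the €1900 cap; member pays only €1900 − €1325.20 = €574.80. Insurer: €10600 − €574.80 = €10025.20.

€10025.20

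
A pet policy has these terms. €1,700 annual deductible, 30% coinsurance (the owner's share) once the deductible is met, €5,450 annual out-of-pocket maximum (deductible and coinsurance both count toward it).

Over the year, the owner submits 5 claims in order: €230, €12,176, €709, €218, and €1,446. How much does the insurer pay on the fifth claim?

€1,185.90

#1 (€230): all of it applies to the deductible. Owner owes €230 (running OOP €230). Insurer: €230 − €230 = €0.
#2 (€12,176): deductible takes €1,470, €10,706 remains; coinsurance €10,706 × 30% = €3,211.80. Owner pays €4,681.80; OOP now €4,911.80. Insurer: €12,176 − €4,681.80 = €7,494.20.
#3 (€709): deductible already satisfied, so owner's share is 30% × €709 = €212.70. Cost to owner: €212.70. OOP to date €5,124.50. Insurer: €709 − €212.70 = €496.30.
#4 (€218): deductible already satisfied, so owner's share is 30% × €218 = €65.40. Owner pays €65.40; OOP now €5,189.90. Plan pays €218 − €65.40 = €152.60.
#5 (€1,446): deductible already satisfied, so owner's share is 30% × €1,446 = €433.80. Adding that to €5,189.90 gives €5,623.70, past the €5,450 cap; owner pays only €5,450 − €5,189.90 = €260.10. Plan pays €1,446 − €260.10 = €1,185.90.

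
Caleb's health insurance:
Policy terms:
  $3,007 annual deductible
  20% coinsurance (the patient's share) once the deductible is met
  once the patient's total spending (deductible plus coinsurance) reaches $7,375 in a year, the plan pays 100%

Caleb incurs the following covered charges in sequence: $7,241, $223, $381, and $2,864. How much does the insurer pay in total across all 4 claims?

$6,161.60

Bill 1, $7,241: deductible takes $3,007, $4,234 remains; coinsurance $4,234 × 20% = $846.80. Patient pays $3,853.80; OOP now $3,853.80. Plan pays $7,241 − $3,853.80 = $3,387.20.
Bill 2, $223: 20% coinsurance on $223 = $44.60. Patient owes $44.60 (running OOP $3,898.40). Plan pays $223 − $44.60 = $178.40.
Bill 3, $381: 20% coinsurance on $381 = $76.20. Patient owes $76.20 (running OOP $3,974.60). Insurer: $381 − $76.20 = $304.80.
Bill 4, $2,864: deductible already satisfied, so patient's share is 20% × $2,864 = $572.80. Cost to patient: $572.80. OOP to date $4,547.40. Insurer: $2,864 − $572.80 = $2,291.20.
Insurer total: $3,387.20 + $178.40 + $304.80 + $2,291.20 = $6,161.60.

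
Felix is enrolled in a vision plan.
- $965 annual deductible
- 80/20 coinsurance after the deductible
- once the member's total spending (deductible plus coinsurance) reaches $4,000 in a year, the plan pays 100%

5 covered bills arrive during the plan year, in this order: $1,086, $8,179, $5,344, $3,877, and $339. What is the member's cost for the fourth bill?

Bill 1, $1,086: $965 to deductible, leaving $121; coinsurance $121 × 20% = $24.20. Member pays $989.20; OOP now $989.20.
Bill 2, $8,179: deductible met; 20% of $8,179 = $1,635.80. Cost to member: $1,635.80. OOP to date $2,625.
Bill 3, $5,344: deductible met; 20% of $5,344 = $1,068.80. Member owes $1,068.80 (running OOP $3,693.80).
Bill 4, $3,877: 20% coinsurance on $3,877 = $775.40. OOP would hit $4,469.20 > $4,000, so the cap limits the member to $4,000 − $3,693.80 = $306.20.

$306.20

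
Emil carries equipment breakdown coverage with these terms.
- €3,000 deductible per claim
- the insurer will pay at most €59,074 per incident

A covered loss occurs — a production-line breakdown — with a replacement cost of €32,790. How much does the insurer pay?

€29,790

Subtract the deductible: €32,790 − €3,000 = €29,790.
That's under the €59,074 cap, so the insurer reimburses the full €29,790.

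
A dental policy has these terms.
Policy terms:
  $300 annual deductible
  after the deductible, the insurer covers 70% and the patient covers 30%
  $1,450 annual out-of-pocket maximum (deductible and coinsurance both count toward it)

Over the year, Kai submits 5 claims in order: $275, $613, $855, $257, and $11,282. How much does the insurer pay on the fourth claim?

$179.90

Bill 1, $275: entire amount goes to the deductible. Cost to patient: $275. OOP to date $275. Insurer: $275 − $275 = $0.
Bill 2, $613: deductible takes $25, $588 remains; patient's 30% is $176.40. Cost to patient: $201.40. OOP to date $476.40. Insurer: $613 − $201.40 = $411.60.
Bill 3, $855: 30% coinsurance on $855 = $256.50. Cost to patient: $256.50. OOP to date $732.90. Insurer: $855 − $256.50 = $598.50.
Bill 4, $257: deductible already satisfied, so patient's share is 30% × $257 = $77.10. Patient owes $77.10 (running OOP $810). Plan pays $257 − $77.10 = $179.90.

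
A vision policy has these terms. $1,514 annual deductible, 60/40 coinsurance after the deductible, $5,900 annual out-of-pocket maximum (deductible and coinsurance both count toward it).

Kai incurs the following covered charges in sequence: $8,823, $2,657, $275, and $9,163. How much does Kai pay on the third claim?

$110

Claim 1 — $8,823: deductible takes $1,514, $7,309 remains; coinsurance $7,309 × 40% = $2,923.60. Member pays $4,437.60; OOP now $4,437.60.
Claim 2 — $2,657: 40% coinsurance on $2,657 = $1,062.80. Cost to member: $1,062.80. OOP to date $5,500.40.
Claim 3 — $275: deductible already satisfied, so member's share is 40% × $275 = $110. Cost to member: $110. OOP to date $5,610.40.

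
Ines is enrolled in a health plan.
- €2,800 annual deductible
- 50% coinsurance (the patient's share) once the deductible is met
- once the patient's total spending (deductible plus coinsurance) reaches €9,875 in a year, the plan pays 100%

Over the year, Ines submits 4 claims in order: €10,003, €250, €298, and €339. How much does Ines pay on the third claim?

€149

Claim 1 — €10,003: €2,800 to deductible, leaving €7,203; patient's 50% is €3,601.50. Patient pays €6,401.50; OOP now €6,401.50.
Claim 2 — €250: deductible met; 50% of €250 = €125. Patient owes €125 (running OOP €6,526.50).
Claim 3 — €298: deductible already satisfied, so patient's share is 50% × €298 = €149. Cost to patient: €149. OOP to date €6,675.50.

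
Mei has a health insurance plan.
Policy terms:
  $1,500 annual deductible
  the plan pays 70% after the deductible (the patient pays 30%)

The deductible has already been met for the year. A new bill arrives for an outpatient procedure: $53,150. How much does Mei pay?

$15,945

The deductible is already satisfied, so the full bill goes to coinsurance.
30% of $53,150 = $15,945 falls to the patient.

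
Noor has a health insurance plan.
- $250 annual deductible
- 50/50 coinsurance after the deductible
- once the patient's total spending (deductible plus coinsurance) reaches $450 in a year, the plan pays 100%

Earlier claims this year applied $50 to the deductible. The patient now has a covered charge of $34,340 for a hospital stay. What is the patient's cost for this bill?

$400

$50 of the $250 deductible is already met, leaving $200.
After the $200 deductible portion, $34,340 − $200 = $34,140 is subject to coinsurance.
Coinsurance: $34,140 × 50% = $17,070.
So the patient owes $200 + $17,070 = $17,270 before any cap.
Year-to-date out-of-pocket would reach $50 + $17,270 = $17,320, above the $450 maximum, so the patient pays only $450 − $50 = $400.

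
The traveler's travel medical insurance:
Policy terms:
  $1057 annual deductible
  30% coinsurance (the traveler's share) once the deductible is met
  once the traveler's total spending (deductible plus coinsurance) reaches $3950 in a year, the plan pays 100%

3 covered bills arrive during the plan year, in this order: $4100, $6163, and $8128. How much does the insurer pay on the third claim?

$7996.80

#1 ($4100): $1057 finishes the deductible; $3043 goes to coinsurance; coinsurance $3043 × 30% = $912.90. Traveler owes $1969.90 (running OOP $1969.90). Insurer: $4100 − $1969.90 = $2130.10.
#2 ($6163): deductible met; 30% of $6163 = $1848.90. Cost to traveler: $1848.90. OOP to date $3818.80. Plan pays $6163 − $1848.90 = $4314.10.
#3 ($8128): deductible met; 30% of $8128 = $2438.40. That would push OOP to $6257.20, over the $3950 cap, so traveler pays $3950 − $3818.80 = $131.20. Insurer: $8128 − $131.20 = $7996.80.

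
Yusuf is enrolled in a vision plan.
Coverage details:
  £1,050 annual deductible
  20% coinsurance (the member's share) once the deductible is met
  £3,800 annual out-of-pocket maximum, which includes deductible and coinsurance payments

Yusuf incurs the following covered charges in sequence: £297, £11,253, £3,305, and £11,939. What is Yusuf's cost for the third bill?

£650

Claim 1 (£297): fully absorbed by the deductible. Member owes £297 (running OOP £297).
Claim 2 (£11,253): deductible takes £753, £10,500 remains; coinsurance £10,500 × 20% = £2,100. Member owes £2,853 (running OOP £3,150).
Claim 3 (£3,305): deductible met; 20% of £3,305 = £661. OOP would hit £3,811 > £3,800, so the cap limits the member to £3,800 − £3,150 = £650.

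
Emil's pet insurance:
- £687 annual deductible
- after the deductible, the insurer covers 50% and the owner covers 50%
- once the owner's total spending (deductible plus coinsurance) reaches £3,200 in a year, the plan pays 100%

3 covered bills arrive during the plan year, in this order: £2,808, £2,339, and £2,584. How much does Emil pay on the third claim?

Bill 1, £2,808: £687 finishes the deductible; £2,121 goes to coinsurance; 50% of £2,121 = £1,060.50. Owner pays £1,747.50; OOP now £1,747.50.
Bill 2, £2,339: deductible already satisfied, so owner's share is 50% × £2,339 = £1,169.50. Cost to owner: £1,169.50. OOP to date £2,917.
Bill 3, £2,584: 50% coinsurance on £2,584 = £1,292. OOP would hit £4,209 > £3,200, so the cap limits the owner to £3,200 − £2,917 = £283.

£283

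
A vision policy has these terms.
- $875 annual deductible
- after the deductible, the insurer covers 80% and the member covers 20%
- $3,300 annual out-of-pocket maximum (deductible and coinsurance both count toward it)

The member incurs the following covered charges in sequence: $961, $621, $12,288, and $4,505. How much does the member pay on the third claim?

#1 ($961): $875 to deductible, leaving $86; 20% of $86 = $17.20. Member pays $892.20; OOP now $892.20.
#2 ($621): deductible already satisfied, so member's share is 20% × $621 = $124.20. Member owes $124.20 (running OOP $1,016.40).
#3 ($12,288): deductible already satisfied, so member's share is 20% × $12,288 = $2,457.60. Adding that to $1,016.40 gives $3,474, past the $3,300 cap; member pays only $3,300 − $1,016.40 = $2,283.60.

$2,283.60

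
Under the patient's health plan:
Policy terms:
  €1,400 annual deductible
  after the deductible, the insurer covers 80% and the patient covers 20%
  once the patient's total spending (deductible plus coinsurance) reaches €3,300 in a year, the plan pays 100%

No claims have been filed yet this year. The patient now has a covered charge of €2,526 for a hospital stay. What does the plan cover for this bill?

Nothing has been paid toward the €1,400 deductible, so the first €1,400 of this charge is applied there.
After the €1,400 deductible portion, €2,526 − €1,400 = €1,126 is subject to coinsurance.
Patient's 20% share of €1,126 is €225.20.
So the patient owes €1,400 + €225.20 = €1,625.20 before any cap.
Total out-of-pocket so far would be €0 + €1,625.20 = €1,625.20, below the €3,300 cap — no reduction.
The insurer covers the remainder: €2,526 − €1,625.20 = €900.80.

€900.80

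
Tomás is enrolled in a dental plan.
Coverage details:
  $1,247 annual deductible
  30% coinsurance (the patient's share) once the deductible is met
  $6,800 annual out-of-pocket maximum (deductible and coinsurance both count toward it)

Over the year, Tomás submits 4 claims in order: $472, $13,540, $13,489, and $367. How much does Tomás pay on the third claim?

#1 ($472): all of it applies to the deductible. Cost to patient: $472. OOP to date $472.
#2 ($13,540): deductible takes $775, $12,765 remains; coinsurance $12,765 × 30% = $3,829.50. Patient owes $4,604.50 (running OOP $5,076.50).
#3 ($13,489): deductible met; 30% of $13,489 = $4,046.70. Adding that to $5,076.50 gives $9,123.20, past the $6,800 cap; patient pays only $6,800 − $5,076.50 = $1,723.50.

$1,723.50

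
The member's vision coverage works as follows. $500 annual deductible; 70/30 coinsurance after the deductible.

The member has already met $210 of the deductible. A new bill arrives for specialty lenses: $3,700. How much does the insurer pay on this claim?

Remaining deductible: $500 − $210 = $290.
After the $290 deductible portion, $3,700 − $290 = $3,410 is subject to coinsurance.
Coinsurance: $3,410 × 30% = $1,023.
So the member owes $290 + $1,023 = $1,313.
The insurer covers the remainder: $3,700 − $1,313 = $2,387.

$2,387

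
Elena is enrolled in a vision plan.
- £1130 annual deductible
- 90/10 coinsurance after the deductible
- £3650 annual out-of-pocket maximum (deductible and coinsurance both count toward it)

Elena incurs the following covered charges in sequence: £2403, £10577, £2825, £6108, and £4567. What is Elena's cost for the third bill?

£282.50

#1 (£2403): deductible takes £1130, £1273 remains; coinsurance £1273 × 10% = £127.30. Cost to member: £1257.30. OOP to date £1257.30.
#2 (£10577): deductible met; 10% of £10577 = £1057.70. Member owes £1057.70 (running OOP £2315).
#3 (£2825): 10% coinsurance on £2825 = £282.50. Member pays £282.50; OOP now £2597.50.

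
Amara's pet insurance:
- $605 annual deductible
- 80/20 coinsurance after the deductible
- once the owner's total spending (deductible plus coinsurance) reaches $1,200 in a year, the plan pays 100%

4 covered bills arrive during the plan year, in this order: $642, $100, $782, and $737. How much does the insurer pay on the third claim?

$625.60

Claim 1 — $642: $605 to deductible, leaving $37; coinsurance $37 × 20% = $7.40. Owner owes $612.40 (running OOP $612.40). Plan pays $642 − $612.40 = $29.60.
Claim 2 — $100: deductible met; 20% of $100 = $20. Owner pays $20; OOP now $632.40. Plan pays $100 − $20 = $80.
Claim 3 — $782: deductible already satisfied, so owner's share is 20% × $782 = $156.40. Cost to owner: $156.40. OOP to date $788.80. Plan pays $782 − $156.40 = $625.60.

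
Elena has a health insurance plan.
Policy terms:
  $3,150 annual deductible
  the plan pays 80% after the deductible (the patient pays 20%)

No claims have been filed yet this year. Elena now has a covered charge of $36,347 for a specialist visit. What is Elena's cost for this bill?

$9,789.40

Deductible not yet touched, so the first $3,150 of the bill goes to the deductible.
The remaining $33,197 (= $36,347 − $3,150) moves to coinsurance.
20% of $33,197 = $6,639.40 falls to the patient.
Patient responsibility: $3,150 + $6,639.40 = $9,789.40.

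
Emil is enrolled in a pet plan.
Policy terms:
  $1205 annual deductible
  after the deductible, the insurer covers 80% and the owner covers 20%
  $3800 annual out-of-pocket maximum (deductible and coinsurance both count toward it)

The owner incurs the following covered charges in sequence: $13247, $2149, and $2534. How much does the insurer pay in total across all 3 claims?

Bill 1, $13247: $1205 to deductible, leaving $12042; owner's 20% is $2408.40. Cost to owner: $3613.40. OOP to date $3613.40. Insurer: $13247 − $3613.40 = $9633.60.
Bill 2, $2149: deductible met; 20% of $2149 = $429.80. That would push OOP to $4043.20, over the $3800 cap, so owner pays $3800 − $3613.40 = $186.60. Plan pays $2149 − $186.60 = $1962.40.
Bill 3, $2534: 20% coinsurance on $2534 = $506.80. Adding that to $3800 gives $4306.80, past the $3800 cap; owner pays only $3800 − $3800 = $0. Insurer: $2534 − $0 = $2534.
Insurer total = bills − owner's total = $17930 − $3800 = $14130.

$14130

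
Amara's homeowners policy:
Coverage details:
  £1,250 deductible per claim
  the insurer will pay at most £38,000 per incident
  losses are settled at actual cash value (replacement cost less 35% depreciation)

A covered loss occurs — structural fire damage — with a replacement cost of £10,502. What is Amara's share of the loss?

Actual cash value after 35% depreciation: £10,502 × 65% = £6,826.30.
Less the £1,250 deductible: £6,826.30 − £1,250 = £5,576.30.
£5,576.30 ≤ £38,000, so the limit doesn't bind; insurer pays £5,576.30.
Out of pocket: £10,502 − £5,576.30 = £4,925.70.

£4,925.70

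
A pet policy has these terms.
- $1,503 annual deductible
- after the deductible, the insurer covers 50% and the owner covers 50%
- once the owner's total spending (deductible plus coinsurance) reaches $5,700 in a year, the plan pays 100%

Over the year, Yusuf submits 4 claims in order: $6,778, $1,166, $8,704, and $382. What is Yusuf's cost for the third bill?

Bill 1, $6,778: $1,503 finishes the deductible; $5,275 goes to coinsurance; 50% of $5,275 = $2,637.50. Owner owes $4,140.50 (running OOP $4,140.50).
Bill 2, $1,166: 50% coinsurance on $1,166 = $583. Owner pays $583; OOP now $4,723.50.
Bill 3, $8,704: deductible already satisfied, so owner's share is 50% × $8,704 = $4,352. Adding that to $4,723.50 gives $9,075.50, past the $5,700 cap; owner pays only $5,700 − $4,723.50 = $976.50.

$976.50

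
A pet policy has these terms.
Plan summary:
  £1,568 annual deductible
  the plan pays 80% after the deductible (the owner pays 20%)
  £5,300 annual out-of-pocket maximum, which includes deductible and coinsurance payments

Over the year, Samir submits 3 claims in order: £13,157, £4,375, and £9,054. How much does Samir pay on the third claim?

£539.20

#1 (£13,157): £1,568 to deductible, leaving £11,589; owner's 20% is £2,317.80. Owner pays £3,885.80; OOP now £3,885.80.
#2 (£4,375): 20% coinsurance on £4,375 = £875. Cost to owner: £875. OOP to date £4,760.80.
#3 (£9,054): 20% coinsurance on £9,054 = £1,810.80. OOP would hit £6,571.60 > £5,300, so the cap limits the owner to £5,300 − £4,760.80 = £539.20.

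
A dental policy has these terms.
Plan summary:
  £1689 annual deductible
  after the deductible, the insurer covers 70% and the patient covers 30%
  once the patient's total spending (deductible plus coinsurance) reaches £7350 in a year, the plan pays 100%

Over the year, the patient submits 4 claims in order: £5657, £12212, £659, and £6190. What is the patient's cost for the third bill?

£197.70

Claim 1 — £5657: deductible takes £1689, £3968 remains; coinsurance £3968 × 30% = £1190.40. Patient pays £2879.40; OOP now £2879.40.
Claim 2 — £12212: deductible met; 30% of £12212 = £3663.60. Patient owes £3663.60 (running OOP £6543).
Claim 3 — £659: deductible already satisfied, so patient's share is 30% × £659 = £197.70. Patient pays £197.70; OOP now £6740.70.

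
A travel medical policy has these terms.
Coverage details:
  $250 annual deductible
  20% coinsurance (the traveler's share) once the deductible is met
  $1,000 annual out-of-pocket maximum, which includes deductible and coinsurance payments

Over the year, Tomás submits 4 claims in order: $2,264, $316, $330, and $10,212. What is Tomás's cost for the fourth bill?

$218

Bill 1, $2,264: $250 to deductible, leaving $2,014; traveler's 20% is $402.80. Cost to traveler: $652.80. OOP to date $652.80.
Bill 2, $316: deductible already satisfied, so traveler's share is 20% × $316 = $63.20. Cost to traveler: $63.20. OOP to date $716.
Bill 3, $330: deductible met; 20% of $330 = $66. Traveler owes $66 (running OOP $782).
Bill 4, $10,212: deductible met; 20% of $10,212 = $2,042.40. OOP would hit $2,824.40 > $1,000, so the cap limits the traveler to $1,000 − $782 = $218.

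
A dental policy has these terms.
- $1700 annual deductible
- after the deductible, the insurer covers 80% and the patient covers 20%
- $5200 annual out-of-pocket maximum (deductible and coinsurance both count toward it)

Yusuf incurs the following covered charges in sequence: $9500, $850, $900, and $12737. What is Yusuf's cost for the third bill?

Claim 1 — $9500: $1700 to deductible, leaving $7800; coinsurance $7800 × 20% = $1560. Cost to patient: $3260. OOP to date $3260.
Claim 2 — $850: deductible met; 20% of $850 = $170. Cost to patient: $170. OOP to date $3430.
Claim 3 — $900: deductible met; 20% of $900 = $180. Cost to patient: $180. OOP to date $3610.

$180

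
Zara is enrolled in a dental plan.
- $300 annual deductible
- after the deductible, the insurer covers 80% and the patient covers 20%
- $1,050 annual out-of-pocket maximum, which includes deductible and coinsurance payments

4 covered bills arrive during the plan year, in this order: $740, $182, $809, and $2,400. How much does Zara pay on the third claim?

$161.80

#1 ($740): $300 to deductible, leaving $440; 20% of $440 = $88. Patient owes $388 (running OOP $388).
#2 ($182): 20% coinsurance on $182 = $36.40. Patient owes $36.40 (running OOP $424.40).
#3 ($809): deductible already satisfied, so patient's share is 20% × $809 = $161.80. Patient pays $161.80; OOP now $586.20.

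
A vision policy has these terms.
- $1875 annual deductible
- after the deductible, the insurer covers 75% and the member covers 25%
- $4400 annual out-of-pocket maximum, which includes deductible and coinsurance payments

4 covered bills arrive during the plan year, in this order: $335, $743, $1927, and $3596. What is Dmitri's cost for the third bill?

$1079.50

Bill 1, $335: all of it applies to the deductible. Cost to member: $335. OOP to date $335.
Bill 2, $743: all of it applies to the deductible. Member owes $743 (running OOP $1078).
Bill 3, $1927: deductible takes $797, $1130 remains; 25% of $1130 = $282.50. Cost to member: $1079.50. OOP to date $2157.50.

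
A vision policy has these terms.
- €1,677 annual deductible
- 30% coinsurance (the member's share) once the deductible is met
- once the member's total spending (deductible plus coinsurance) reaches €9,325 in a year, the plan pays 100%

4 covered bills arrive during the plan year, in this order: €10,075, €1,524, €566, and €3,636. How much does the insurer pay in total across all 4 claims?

€9,886.80

#1 (€10,075): deductible takes €1,677, €8,398 remains; 30% of €8,398 = €2,519.40. Member owes €4,196.40 (running OOP €4,196.40). Plan pays €10,075 − €4,196.40 = €5,878.60.
#2 (€1,524): deductible already satisfied, so member's share is 30% × €1,524 = €457.20. Cost to member: €457.20. OOP to date €4,653.60. Insurer: €1,524 − €457.20 = €1,066.80.
#3 (€566): 30% coinsurance on €566 = €169.80. Member owes €169.80 (running OOP €4,823.40). Plan pays €566 − €169.80 = €396.20.
#4 (€3,636): deductible already satisfied, so member's share is 30% × €3,636 = €1,090.80. Member pays €1,090.80; OOP now €5,914.20. Insurer: €3,636 − €1,090.80 = €2,545.20.
Insurer total = bills − member's total = €15,801 − €5,914.20 = €9,886.80.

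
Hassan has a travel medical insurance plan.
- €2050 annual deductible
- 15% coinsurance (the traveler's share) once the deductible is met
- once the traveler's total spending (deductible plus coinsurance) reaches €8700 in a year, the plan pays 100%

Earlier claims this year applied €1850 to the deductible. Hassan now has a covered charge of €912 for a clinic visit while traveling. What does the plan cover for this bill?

€605.20

Deductible still to meet: €2050 − €1850 = €200.
That leaves €912 − €200 = €712 for coinsurance.
Traveler's 15% share of €712 is €106.80.
So the traveler owes €200 + €106.80 = €306.80 before any cap.
Total out-of-pocket so far would be €1850 + €306.80 = €2156.80, below the €8700 cap — no reduction.
The plan picks up €912 − €306.80 = €605.20.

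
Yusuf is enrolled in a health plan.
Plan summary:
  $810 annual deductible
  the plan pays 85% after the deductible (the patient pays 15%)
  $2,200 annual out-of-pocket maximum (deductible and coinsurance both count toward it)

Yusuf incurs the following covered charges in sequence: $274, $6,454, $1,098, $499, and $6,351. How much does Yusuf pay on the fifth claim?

Claim 1 — $274: fully absorbed by the deductible. Patient pays $274; OOP now $274.
Claim 2 — $6,454: $536 to deductible, leaving $5,918; 15% of $5,918 = $887.70. Cost to patient: $1,423.70. OOP to date $1,697.70.
Claim 3 — $1,098: deductible already satisfied, so patient's share is 15% × $1,098 = $164.70. Patient pays $164.70; OOP now $1,862.40.
Claim 4 — $499: deductible already satisfied, so patient's share is 15% × $499 = $74.85. Cost to patient: $74.85. OOP to date $1,937.25.
Claim 5 — $6,351: 15% coinsurance on $6,351 = $952.65. That would push OOP to $2,889.90, over the $2,200 cap, so patient pays $2,200 − $1,937.25 = $262.75.

$262.75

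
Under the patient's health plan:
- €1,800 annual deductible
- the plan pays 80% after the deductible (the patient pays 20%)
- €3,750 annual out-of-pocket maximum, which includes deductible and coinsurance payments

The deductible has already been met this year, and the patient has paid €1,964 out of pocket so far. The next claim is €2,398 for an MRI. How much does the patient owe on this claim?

With the deductible met, the entire €2,398 is subject to coinsurance.
20% of €2,398 = €479.60 falls to the patient.
Cumulative spending €1,964 + €479.60 = €2,443.60 stays under the €3,750 maximum.

€479.60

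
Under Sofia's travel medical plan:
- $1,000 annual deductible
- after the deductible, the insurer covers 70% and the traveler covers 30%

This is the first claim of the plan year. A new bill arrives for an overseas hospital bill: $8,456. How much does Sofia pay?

The full $1,000 deductible is still open; $1,000 of this bill applies to it.
That leaves $8,456 − $1,000 = $7,456 for coinsurance.
Coinsurance: $7,456 × 30% = $2,236.80.
That puts the traveler's cost at $1,000 + $2,236.80 = $3,236.80.

$3,236.80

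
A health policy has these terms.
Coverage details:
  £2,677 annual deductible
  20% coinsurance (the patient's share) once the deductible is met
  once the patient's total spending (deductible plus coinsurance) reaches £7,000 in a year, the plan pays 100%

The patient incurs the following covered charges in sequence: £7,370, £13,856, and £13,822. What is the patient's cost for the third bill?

#1 (£7,370): deductible takes £2,677, £4,693 remains; coinsurance £4,693 × 20% = £938.60. Patient owes £3,615.60 (running OOP £3,615.60).
#2 (£13,856): deductible met; 20% of £13,856 = £2,771.20. Cost to patient: £2,771.20. OOP to date £6,386.80.
#3 (£13,822): deductible met; 20% of £13,822 = £2,764.40. Adding that to £6,386.80 gives £9,151.20, past the £7,000 cap; patient pays only £7,000 − £6,386.80 = £613.20.

£613.20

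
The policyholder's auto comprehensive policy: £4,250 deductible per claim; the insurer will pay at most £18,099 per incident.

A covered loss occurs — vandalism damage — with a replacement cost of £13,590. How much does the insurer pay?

£9,340

After the deductible, £13,590 − £4,250 = £9,340 remains.
£9,340 is within the £18,099 limit, so the insurer pays £9,340.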